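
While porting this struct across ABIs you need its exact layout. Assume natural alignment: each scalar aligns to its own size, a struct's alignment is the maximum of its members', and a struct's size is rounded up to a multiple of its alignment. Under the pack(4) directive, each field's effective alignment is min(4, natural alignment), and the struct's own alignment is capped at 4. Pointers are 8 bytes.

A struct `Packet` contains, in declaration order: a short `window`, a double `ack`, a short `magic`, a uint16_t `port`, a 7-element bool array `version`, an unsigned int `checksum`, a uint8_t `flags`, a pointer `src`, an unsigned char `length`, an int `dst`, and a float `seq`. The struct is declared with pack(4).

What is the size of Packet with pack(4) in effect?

52

0..2  window  (2B, 2-aligned)
2..4  -- padding (2B)
4..12  ack  (8B, 4-aligned)
12..14  magic  (2B, 2-aligned)
14..16  port  (2B, 2-aligned)
16..23  version  (7B, 1-aligned)
23..24  -- padding (1B)
24..28  checksum  (4B, 4-aligned)
28..29  flags  (1B, 1-aligned)
29..32  -- padding (3B)
32..40  src  (8B, 4-aligned)
40..41  length  (1B, 1-aligned)
41..44  -- padding (3B)
44..48  dst  (4B, 4-aligned)
48..52  seq  (4B, 4-aligned)
sizeof = 52, alignof = 4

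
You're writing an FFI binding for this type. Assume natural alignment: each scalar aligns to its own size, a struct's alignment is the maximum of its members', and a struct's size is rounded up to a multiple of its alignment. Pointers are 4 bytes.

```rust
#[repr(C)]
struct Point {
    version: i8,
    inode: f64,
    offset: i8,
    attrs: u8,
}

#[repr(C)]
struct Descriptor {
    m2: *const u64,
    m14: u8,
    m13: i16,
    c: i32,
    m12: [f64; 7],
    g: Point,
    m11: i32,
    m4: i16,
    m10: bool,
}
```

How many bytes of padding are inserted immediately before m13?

1

Point: 0..1  version  (1B, 1-aligned); 1..8  -- padding (7B); 8..16  inode  (8B, 8-aligned); 16..17  offset  (1B, 1-aligned); 17..18  attrs  (1B, 1-aligned); 18..24  -- tail padding (6B); sizeof = 24, alignof = 8
0..4  m2  (4B, 4-aligned)
4..5  m14  (1B, 1-aligned)
5..6  -- padding (1B)
6..8  m13  (2B, 2-aligned)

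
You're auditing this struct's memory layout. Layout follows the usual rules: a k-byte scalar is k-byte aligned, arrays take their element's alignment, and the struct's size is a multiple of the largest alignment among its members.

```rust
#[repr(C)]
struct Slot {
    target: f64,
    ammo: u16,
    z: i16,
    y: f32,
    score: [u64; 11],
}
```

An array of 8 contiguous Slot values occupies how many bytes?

832

@0: target [8B, align 8] → 8
@8: ammo [2B, align 2] → 10
@10: z [2B, align 2] → 12
@12: y [4B, align 4] → 16
@16: score [88B, align 8] → 104
size 104, align 8
array of 8: 8 × 104 = 832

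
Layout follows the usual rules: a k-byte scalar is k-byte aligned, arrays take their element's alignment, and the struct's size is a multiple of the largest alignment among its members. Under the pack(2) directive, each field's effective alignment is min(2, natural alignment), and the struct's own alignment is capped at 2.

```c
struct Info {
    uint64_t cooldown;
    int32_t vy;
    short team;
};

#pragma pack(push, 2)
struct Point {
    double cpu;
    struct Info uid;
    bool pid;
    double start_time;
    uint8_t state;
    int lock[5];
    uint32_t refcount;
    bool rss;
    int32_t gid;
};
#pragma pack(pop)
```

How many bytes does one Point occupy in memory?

66 bytes

Info: 0..8  cooldown  (8B, 8-aligned); 8..12  vy  (4B, 4-aligned); 12..14  team  (2B, 2-aligned); 14..16  -- tail padding (2B); sizeof = 16, alignof = 8
0..8  cpu  (8B, 2-aligned)
8..24  uid  (16B, 2-aligned)
24..25  pid  (1B, 1-aligned)
25..26  -- padding (1B)
26..34  start_time  (8B, 2-aligned)
34..35  state  (1B, 1-aligned)
35..36  -- padding (1B)
36..56  lock  (20B, 2-aligned)
56..60  refcount  (4B, 2-aligned)
60..61  rss  (1B, 1-aligned)
61..62  -- padding (1B)
62..66  gid  (4B, 2-aligned)
sizeof = 66, alignof = 2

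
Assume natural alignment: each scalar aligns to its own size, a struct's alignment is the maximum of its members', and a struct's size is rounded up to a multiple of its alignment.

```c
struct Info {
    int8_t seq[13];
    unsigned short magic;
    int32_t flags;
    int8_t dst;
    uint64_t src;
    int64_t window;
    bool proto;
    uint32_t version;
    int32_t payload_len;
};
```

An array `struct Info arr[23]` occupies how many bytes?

1288

seq at 0 (size 13, align 1) → ends 13
pad 1 to align 2 for magic
magic at 14 (size 2, align 2) → ends 16
flags at 16 (size 4, align 4) → ends 20
dst at 20 (size 1, align 1) → ends 21
pad 3 to align 8 for src
src at 24 (size 8, align 8) → ends 32
window at 32 (size 8, align 8) → ends 40
proto at 40 (size 1, align 1) → ends 41
pad 3 to align 4 for version
version at 44 (size 4, align 4) → ends 48
payload_len at 48 (size 4, align 4) → ends 52
tail pad 4 to reach multiple of 8
total 56 bytes, alignment 8
array of 23: 23 × 56 = 1288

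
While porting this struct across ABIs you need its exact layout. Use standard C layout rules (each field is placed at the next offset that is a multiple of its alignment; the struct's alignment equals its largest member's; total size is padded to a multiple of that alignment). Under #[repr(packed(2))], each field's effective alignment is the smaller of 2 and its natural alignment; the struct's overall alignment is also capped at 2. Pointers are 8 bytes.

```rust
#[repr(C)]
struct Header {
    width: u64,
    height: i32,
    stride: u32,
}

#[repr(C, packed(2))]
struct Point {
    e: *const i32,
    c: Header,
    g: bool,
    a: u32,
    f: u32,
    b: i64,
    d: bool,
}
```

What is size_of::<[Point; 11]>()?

Header: @0: width [8B, align 8] → 8; @8: height [4B, align 4] → 12; @12: stride [4B, align 4] → 16; size 16, align 8
@0: e [8B, align 2] → 8
@8: c [16B, align 2] → 24
@24: g [1B, align 1] → 25
+1 pad (align 2)
@26: a [4B, align 2] → 30
@30: f [4B, align 2] → 34
@34: b [8B, align 2] → 42
@42: d [1B, align 1] → 43
+1 tail pad (align 2)
size 44, align 2
array of 11: 11 × 44 = 484

484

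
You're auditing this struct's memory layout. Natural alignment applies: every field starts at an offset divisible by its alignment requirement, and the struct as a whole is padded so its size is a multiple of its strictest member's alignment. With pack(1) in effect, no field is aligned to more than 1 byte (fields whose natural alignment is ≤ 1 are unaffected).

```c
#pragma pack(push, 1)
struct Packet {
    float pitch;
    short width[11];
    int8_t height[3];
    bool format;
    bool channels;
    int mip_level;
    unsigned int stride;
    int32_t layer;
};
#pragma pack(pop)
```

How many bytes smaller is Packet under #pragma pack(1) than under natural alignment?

1

natural layout:
  pitch at 0 (size 4, align 4) → ends 4
  width at 4 (size 22, align 2) → ends 26
  height at 26 (size 3, align 1) → ends 29
  format at 29 (size 1, align 1) → ends 30
  channels at 30 (size 1, align 1) → ends 31
  pad 1 to align 4 for mip_level
  mip_level at 32 (size 4, align 4) → ends 36
  stride at 36 (size 4, align 4) → ends 40
  layer at 40 (size 4, align 4) → ends 44
  total 44 bytes, alignment 4
packed(1) layout:
  pitch at 0 (size 4, align 1) → ends 4
  width at 4 (size 22, align 1) → ends 26
  height at 26 (size 3, align 1) → ends 29
  format at 29 (size 1, align 1) → ends 30
  channels at 30 (size 1, align 1) → ends 31
  mip_level at 31 (size 4, align 1) → ends 35
  stride at 35 (size 4, align 1) → ends 39
  layer at 39 (size 4, align 1) → ends 43
  total 43 bytes, alignment 1
44 − 43 = 1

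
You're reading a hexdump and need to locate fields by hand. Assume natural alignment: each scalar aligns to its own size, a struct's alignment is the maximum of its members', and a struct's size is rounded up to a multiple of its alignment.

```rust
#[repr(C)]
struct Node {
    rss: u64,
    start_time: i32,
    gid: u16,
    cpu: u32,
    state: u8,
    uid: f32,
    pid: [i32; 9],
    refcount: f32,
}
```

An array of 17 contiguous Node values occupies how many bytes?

@0: rss [8B, align 8] → 8
@8: start_time [4B, align 4] → 12
@12: gid [2B, align 2] → 14
+2 pad (align 4)
@16: cpu [4B, align 4] → 20
@20: state [1B, align 1] → 21
+3 pad (align 4)
@24: uid [4B, align 4] → 28
@28: pid [36B, align 4] → 64
@64: refcount [4B, align 4] → 68
+4 tail pad (align 8)
size 72, align 8
array of 17: 17 × 72 = 1224

1224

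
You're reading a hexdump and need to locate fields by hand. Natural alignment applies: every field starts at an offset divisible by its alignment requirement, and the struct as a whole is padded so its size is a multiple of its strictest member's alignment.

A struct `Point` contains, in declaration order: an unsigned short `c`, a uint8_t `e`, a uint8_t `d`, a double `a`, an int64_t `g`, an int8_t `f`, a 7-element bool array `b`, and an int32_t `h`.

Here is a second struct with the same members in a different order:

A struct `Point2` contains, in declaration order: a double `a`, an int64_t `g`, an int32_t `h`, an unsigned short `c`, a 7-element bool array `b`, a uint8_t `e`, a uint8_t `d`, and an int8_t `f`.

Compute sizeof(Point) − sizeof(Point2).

0..2  c  (2B, 2-aligned)
2..3  e  (1B, 1-aligned)
3..4  d  (1B, 1-aligned)
4..8  -- padding (4B)
8..16  a  (8B, 8-aligned)
16..24  g  (8B, 8-aligned)
24..25  f  (1B, 1-aligned)
25..32  b  (7B, 1-aligned)
32..36  h  (4B, 4-aligned)
36..40  -- tail padding (4B)
sizeof = 40, alignof = 8
— Point2 —
0..8  a  (8B, 8-aligned)
8..16  g  (8B, 8-aligned)
16..20  h  (4B, 4-aligned)
20..22  c  (2B, 2-aligned)
22..29  b  (7B, 1-aligned)
29..30  e  (1B, 1-aligned)
30..31  d  (1B, 1-aligned)
31..32  f  (1B, 1-aligned)
sizeof = 32, alignof = 8
40 − 32 = 8

8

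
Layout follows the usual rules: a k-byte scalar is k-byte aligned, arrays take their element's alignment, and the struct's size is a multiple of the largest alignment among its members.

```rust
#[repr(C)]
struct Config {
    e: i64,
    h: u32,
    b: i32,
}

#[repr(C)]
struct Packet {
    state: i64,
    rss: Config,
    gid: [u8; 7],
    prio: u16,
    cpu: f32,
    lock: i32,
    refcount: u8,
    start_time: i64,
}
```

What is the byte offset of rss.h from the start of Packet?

Config: e at 0 (size 8, align 8) → ends 8; h at 8 (size 4, align 4) → ends 12; b at 12 (size 4, align 4) → ends 16; total 16 bytes, alignment 8
state at 0 (size 8, align 8) → ends 8
rss at 8 (size 16, align 8) → ends 24
within Config: h at 8
8 + 8 = 16

16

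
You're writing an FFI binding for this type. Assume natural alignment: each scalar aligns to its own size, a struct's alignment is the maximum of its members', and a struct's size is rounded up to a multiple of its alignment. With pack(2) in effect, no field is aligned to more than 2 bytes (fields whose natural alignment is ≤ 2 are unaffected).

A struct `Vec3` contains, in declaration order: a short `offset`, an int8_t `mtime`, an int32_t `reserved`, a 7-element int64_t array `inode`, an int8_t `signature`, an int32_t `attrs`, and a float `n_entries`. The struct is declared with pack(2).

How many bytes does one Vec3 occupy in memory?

@0: offset [2B, align 2] → 2
@2: mtime [1B, align 1] → 3
+1 pad (align 2)
@4: reserved [4B, align 2] → 8
@8: inode [56B, align 2] → 64
@64: signature [1B, align 1] → 65
+1 pad (align 2)
@66: attrs [4B, align 2] → 70
@70: n_entries [4B, align 2] → 74
size 74, align 2

74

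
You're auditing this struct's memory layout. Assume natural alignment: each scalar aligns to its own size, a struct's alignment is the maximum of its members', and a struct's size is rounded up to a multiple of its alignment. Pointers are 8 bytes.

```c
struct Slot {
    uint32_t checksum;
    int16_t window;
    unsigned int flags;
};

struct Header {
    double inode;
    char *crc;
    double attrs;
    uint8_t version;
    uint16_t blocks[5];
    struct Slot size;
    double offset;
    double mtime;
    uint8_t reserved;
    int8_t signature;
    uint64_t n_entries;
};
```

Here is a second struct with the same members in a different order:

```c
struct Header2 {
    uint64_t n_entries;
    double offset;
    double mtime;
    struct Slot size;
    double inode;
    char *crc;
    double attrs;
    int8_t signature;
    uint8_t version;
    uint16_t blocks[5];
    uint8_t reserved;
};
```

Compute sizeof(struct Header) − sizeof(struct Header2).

Slot: 0..4  checksum  (4B, 4-aligned); 4..6  window  (2B, 2-aligned); 6..8  -- padding (2B); 8..12  flags  (4B, 4-aligned); sizeof = 12, alignof = 4
0..8  inode  (8B, 8-aligned)
8..16  crc  (8B, 8-aligned)
16..24  attrs  (8B, 8-aligned)
24..25  version  (1B, 1-aligned)
25..26  -- padding (1B)
26..36  blocks  (10B, 2-aligned)
36..48  size  (12B, 4-aligned)
48..56  offset  (8B, 8-aligned)
56..64  mtime  (8B, 8-aligned)
64..65  reserved  (1B, 1-aligned)
65..66  signature  (1B, 1-aligned)
66..72  -- padding (6B)
72..80  n_entries  (8B, 8-aligned)
sizeof = 80, alignof = 8
— Header2 —
0..8  n_entries  (8B, 8-aligned)
8..16  offset  (8B, 8-aligned)
16..24  mtime  (8B, 8-aligned)
24..36  size  (12B, 4-aligned)
36..40  -- padding (4B)
40..48  inode  (8B, 8-aligned)
48..56  crc  (8B, 8-aligned)
56..64  attrs  (8B, 8-aligned)
64..65  signature  (1B, 1-aligned)
65..66  version  (1B, 1-aligned)
66..76  blocks  (10B, 2-aligned)
76..77  reserved  (1B, 1-aligned)
77..80  -- tail padding (3B)
sizeof = 80, alignof = 8
80 − 80 = 0

0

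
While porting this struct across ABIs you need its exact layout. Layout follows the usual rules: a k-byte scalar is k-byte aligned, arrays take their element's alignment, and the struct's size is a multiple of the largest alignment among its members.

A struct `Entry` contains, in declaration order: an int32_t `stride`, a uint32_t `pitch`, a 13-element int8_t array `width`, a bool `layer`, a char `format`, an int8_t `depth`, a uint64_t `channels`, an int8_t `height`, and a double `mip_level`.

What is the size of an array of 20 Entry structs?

@0: stride [4B, align 4] → 4
@4: pitch [4B, align 4] → 8
@8: width [13B, align 1] → 21
@21: layer [1B, align 1] → 22
@22: format [1B, align 1] → 23
@23: depth [1B, align 1] → 24
@24: channels [8B, align 8] → 32
@32: height [1B, align 1] → 33
+7 pad (align 8)
@40: mip_level [8B, align 8] → 48
size 48, align 8
array of 20: 20 × 48 = 960

960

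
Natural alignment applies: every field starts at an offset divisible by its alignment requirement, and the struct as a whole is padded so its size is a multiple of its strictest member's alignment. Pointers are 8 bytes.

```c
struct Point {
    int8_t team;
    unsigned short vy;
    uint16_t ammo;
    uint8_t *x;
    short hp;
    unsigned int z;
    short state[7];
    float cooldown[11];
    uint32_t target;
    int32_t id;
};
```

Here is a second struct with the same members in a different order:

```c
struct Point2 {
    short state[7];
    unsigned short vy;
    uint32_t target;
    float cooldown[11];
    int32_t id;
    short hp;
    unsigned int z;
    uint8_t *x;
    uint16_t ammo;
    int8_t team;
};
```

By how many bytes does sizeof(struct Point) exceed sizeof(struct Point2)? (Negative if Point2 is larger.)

0

@0: team [1B, align 1] → 1
+1 pad (align 2)
@2: vy [2B, align 2] → 4
@4: ammo [2B, align 2] → 6
+2 pad (align 8)
@8: x [8B, align 8] → 16
@16: hp [2B, align 2] → 18
+2 pad (align 4)
@20: z [4B, align 4] → 24
@24: state [14B, align 2] → 38
+2 pad (align 4)
@40: cooldown [44B, align 4] → 84
@84: target [4B, align 4] → 88
@88: id [4B, align 4] → 92
+4 tail pad (align 8)
size 96, align 8
— Point2 —
@0: state [14B, align 2] → 14
@14: vy [2B, align 2] → 16
@16: target [4B, align 4] → 20
@20: cooldown [44B, align 4] → 64
@64: id [4B, align 4] → 68
@68: hp [2B, align 2] → 70
+2 pad (align 4)
@72: z [4B, align 4] → 76
+4 pad (align 8)
@80: x [8B, align 8] → 88
@88: ammo [2B, align 2] → 90
@90: team [1B, align 1] → 91
+5 tail pad (align 8)
size 96, align 8
96 − 96 = 0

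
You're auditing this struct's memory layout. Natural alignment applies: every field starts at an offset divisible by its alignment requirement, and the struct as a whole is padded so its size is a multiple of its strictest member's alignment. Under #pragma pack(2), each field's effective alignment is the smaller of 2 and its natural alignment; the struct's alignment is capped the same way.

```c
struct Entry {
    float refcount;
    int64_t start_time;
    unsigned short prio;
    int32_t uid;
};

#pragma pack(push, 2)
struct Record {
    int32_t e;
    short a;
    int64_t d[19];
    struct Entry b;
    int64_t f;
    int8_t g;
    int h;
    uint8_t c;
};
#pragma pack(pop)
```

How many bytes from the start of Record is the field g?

Entry: @0: refcount [4B, align 4] → 4; +4 pad (align 8); @8: start_time [8B, align 8] → 16; @16: prio [2B, align 2] → 18; +2 pad (align 4); @20: uid [4B, align 4] → 24; size 24, align 8
@0: e [4B, align 2] → 4
@4: a [2B, align 2] → 6
@6: d [152B, align 2] → 158
@158: b [24B, align 2] → 182
@182: f [8B, align 2] → 190
@190: g [1B, align 1] → 191

190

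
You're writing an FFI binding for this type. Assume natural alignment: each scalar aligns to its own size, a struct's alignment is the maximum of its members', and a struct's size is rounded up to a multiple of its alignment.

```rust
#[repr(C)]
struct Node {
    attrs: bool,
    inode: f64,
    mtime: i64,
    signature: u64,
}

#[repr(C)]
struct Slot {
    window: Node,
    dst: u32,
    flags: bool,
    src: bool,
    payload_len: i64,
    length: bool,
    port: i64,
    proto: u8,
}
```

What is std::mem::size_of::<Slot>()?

72 bytes

Node: @0: attrs [1B, align 1] → 1; +7 pad (align 8); @8: inode [8B, align 8] → 16; @16: mtime [8B, align 8] → 24; @24: signature [8B, align 8] → 32; size 32, align 8
@0: window [32B, align 8] → 32
@32: dst [4B, align 4] → 36
@36: flags [1B, align 1] → 37
@37: src [1B, align 1] → 38
+2 pad (align 8)
@40: payload_len [8B, align 8] → 48
@48: length [1B, align 1] → 49
+7 pad (align 8)
@56: port [8B, align 8] → 64
@64: proto [1B, align 1] → 65
+7 tail pad (align 8)
size 72, align 8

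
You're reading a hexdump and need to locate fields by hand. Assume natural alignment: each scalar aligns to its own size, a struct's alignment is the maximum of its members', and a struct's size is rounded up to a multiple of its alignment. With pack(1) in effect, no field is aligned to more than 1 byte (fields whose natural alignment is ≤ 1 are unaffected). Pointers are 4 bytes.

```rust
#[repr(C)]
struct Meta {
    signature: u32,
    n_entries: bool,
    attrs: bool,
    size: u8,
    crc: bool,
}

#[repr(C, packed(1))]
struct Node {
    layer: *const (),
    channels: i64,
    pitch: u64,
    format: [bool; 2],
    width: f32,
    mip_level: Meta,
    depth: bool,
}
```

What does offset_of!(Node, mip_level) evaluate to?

26

Meta: signature at 0 (size 4, align 4) → ends 4; n_entries at 4 (size 1, align 1) → ends 5; attrs at 5 (size 1, align 1) → ends 6; size at 6 (size 1, align 1) → ends 7; crc at 7 (size 1, align 1) → ends 8; total 8 bytes, alignment 4
layer at 0 (size 4, align 1) → ends 4
channels at 4 (size 8, align 1) → ends 12
pitch at 12 (size 8, align 1) → ends 20
format at 20 (size 2, align 1) → ends 22
width at 22 (size 4, align 1) → ends 26
mip_level at 26 (size 8, align 1) → ends 34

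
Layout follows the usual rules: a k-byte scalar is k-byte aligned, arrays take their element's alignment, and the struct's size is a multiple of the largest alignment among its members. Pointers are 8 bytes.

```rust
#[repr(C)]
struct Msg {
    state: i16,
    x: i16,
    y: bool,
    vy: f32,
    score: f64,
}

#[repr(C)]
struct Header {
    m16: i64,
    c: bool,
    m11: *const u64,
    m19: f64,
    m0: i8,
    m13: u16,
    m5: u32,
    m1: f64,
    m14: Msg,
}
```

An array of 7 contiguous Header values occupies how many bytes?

Msg: 0..2  state  (2B, 2-aligned); 2..4  x  (2B, 2-aligned); 4..5  y  (1B, 1-aligned); 5..8  -- padding (3B); 8..12  vy  (4B, 4-aligned); 12..16  -- padding (4B); 16..24  score  (8B, 8-aligned); sizeof = 24, alignof = 8
0..8  m16  (8B, 8-aligned)
8..9  c  (1B, 1-aligned)
9..16  -- padding (7B)
16..24  m11  (8B, 8-aligned)
24..32  m19  (8B, 8-aligned)
32..33  m0  (1B, 1-aligned)
33..34  -- padding (1B)
34..36  m13  (2B, 2-aligned)
36..40  m5  (4B, 4-aligned)
40..48  m1  (8B, 8-aligned)
48..72  m14  (24B, 8-aligned)
sizeof = 72, alignof = 8
array of 7: 7 × 72 = 504

504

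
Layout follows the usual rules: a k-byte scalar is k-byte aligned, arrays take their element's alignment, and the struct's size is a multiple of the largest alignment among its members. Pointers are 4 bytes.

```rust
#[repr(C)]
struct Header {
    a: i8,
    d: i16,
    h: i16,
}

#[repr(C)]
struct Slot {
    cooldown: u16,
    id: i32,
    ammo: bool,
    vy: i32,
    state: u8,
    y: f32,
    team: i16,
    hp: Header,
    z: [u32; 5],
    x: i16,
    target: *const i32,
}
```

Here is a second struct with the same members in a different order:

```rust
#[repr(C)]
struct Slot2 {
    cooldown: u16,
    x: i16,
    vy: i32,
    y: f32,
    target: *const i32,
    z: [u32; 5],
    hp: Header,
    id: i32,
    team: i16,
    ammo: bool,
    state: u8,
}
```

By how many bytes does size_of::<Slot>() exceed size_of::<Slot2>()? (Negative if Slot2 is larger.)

Header: a at 0 (size 1, align 1) → ends 1; pad 1 to align 2 for d; d at 2 (size 2, align 2) → ends 4; h at 4 (size 2, align 2) → ends 6; total 6 bytes, alignment 2
cooldown at 0 (size 2, align 2) → ends 2
pad 2 to align 4 for id
id at 4 (size 4, align 4) → ends 8
ammo at 8 (size 1, align 1) → ends 9
pad 3 to align 4 for vy
vy at 12 (size 4, align 4) → ends 16
state at 16 (size 1, align 1) → ends 17
pad 3 to align 4 for y
y at 20 (size 4, align 4) → ends 24
team at 24 (size 2, align 2) → ends 26
hp at 26 (size 6, align 2) → ends 32
z at 32 (size 20, align 4) → ends 52
x at 52 (size 2, align 2) → ends 54
pad 2 to align 4 for target
target at 56 (size 4, align 4) → ends 60
total 60 bytes, alignment 4
— Slot2 —
cooldown at 0 (size 2, align 2) → ends 2
x at 2 (size 2, align 2) → ends 4
vy at 4 (size 4, align 4) → ends 8
y at 8 (size 4, align 4) → ends 12
target at 12 (size 4, align 4) → ends 16
z at 16 (size 20, align 4) → ends 36
hp at 36 (size 6, align 2) → ends 42
pad 2 to align 4 for id
id at 44 (size 4, align 4) → ends 48
team at 48 (size 2, align 2) → ends 50
ammo at 50 (size 1, align 1) → ends 51
state at 51 (size 1, align 1) → ends 52
total 52 bytes, alignment 4
60 − 52 = 8

8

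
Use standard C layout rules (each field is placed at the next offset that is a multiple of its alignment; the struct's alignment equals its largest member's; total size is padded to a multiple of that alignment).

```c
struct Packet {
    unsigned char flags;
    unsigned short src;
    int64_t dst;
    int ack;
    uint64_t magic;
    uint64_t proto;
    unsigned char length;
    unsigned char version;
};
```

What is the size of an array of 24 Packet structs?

0..1  flags  (1B, 1-aligned)
1..2  -- padding (1B)
2..4  src  (2B, 2-aligned)
4..8  -- padding (4B)
8..16  dst  (8B, 8-aligned)
16..20  ack  (4B, 4-aligned)
20..24  -- padding (4B)
24..32  magic  (8B, 8-aligned)
32..40  proto  (8B, 8-aligned)
40..41  length  (1B, 1-aligned)
41..42  version  (1B, 1-aligned)
42..48  -- tail padding (6B)
sizeof = 48, alignof = 8
array of 24: 24 × 48 = 1152

1152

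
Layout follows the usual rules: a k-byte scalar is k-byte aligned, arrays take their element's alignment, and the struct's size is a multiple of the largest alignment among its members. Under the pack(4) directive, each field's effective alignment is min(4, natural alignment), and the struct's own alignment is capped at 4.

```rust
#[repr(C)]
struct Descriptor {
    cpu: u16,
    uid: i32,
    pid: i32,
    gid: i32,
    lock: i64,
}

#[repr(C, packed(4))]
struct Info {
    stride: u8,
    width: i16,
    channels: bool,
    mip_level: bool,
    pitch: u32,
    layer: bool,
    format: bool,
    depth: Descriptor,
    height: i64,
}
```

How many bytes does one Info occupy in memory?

Descriptor: cpu at 0 (size 2, align 2) → ends 2; pad 2 to align 4 for uid; uid at 4 (size 4, align 4) → ends 8; pid at 8 (size 4, align 4) → ends 12; gid at 12 (size 4, align 4) → ends 16; lock at 16 (size 8, align 8) → ends 24; total 24 bytes, alignment 8
stride at 0 (size 1, align 1) → ends 1
pad 1 to align 2 for width
width at 2 (size 2, align 2) → ends 4
channels at 4 (size 1, align 1) → ends 5
mip_level at 5 (size 1, align 1) → ends 6
pad 2 to align 4 for pitch
pitch at 8 (size 4, align 4) → ends 12
layer at 12 (size 1, align 1) → ends 13
format at 13 (size 1, align 1) → ends 14
pad 2 to align 4 for depth
depth at 16 (size 24, align 4) → ends 40
height at 40 (size 8, align 4) → ends 48
total 48 bytes, alignment 4

48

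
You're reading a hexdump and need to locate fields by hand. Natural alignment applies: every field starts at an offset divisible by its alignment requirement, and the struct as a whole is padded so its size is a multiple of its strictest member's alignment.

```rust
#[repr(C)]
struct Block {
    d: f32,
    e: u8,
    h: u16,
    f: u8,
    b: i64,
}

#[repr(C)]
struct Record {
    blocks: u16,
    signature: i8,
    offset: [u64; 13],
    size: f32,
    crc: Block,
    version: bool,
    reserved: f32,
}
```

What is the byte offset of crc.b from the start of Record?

Block: @0: d [4B, align 4] → 4; @4: e [1B, align 1] → 5; +1 pad (align 2); @6: h [2B, align 2] → 8; @8: f [1B, align 1] → 9; +7 pad (align 8); @16: b [8B, align 8] → 24; size 24, align 8
@0: blocks [2B, align 2] → 2
@2: signature [1B, align 1] → 3
+5 pad (align 8)
@8: offset [104B, align 8] → 112
@112: size [4B, align 4] → 116
+4 pad (align 8)
@120: crc [24B, align 8] → 144
within Block: b at 16
120 + 16 = 136

136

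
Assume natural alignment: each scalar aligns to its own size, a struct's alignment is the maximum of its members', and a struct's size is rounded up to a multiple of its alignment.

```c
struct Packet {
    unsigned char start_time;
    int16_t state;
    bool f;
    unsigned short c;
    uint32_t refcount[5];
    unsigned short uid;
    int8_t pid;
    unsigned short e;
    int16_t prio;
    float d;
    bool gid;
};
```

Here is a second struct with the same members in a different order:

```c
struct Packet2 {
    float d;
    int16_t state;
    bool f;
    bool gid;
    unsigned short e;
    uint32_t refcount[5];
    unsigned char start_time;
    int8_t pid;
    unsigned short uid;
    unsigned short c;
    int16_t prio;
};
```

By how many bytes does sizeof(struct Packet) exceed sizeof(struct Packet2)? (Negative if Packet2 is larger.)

4

0..1  start_time  (1B, 1-aligned)
1..2  -- padding (1B)
2..4  state  (2B, 2-aligned)
4..5  f  (1B, 1-aligned)
5..6  -- padding (1B)
6..8  c  (2B, 2-aligned)
8..28  refcount  (20B, 4-aligned)
28..30  uid  (2B, 2-aligned)
30..31  pid  (1B, 1-aligned)
31..32  -- padding (1B)
32..34  e  (2B, 2-aligned)
34..36  prio  (2B, 2-aligned)
36..40  d  (4B, 4-aligned)
40..41  gid  (1B, 1-aligned)
41..44  -- tail padding (3B)
sizeof = 44, alignof = 4
— Packet2 —
0..4  d  (4B, 4-aligned)
4..6  state  (2B, 2-aligned)
6..7  f  (1B, 1-aligned)
7..8  gid  (1B, 1-aligned)
8..10  e  (2B, 2-aligned)
10..12  -- padding (2B)
12..32  refcount  (20B, 4-aligned)
32..33  start_time  (1B, 1-aligned)
33..34  pid  (1B, 1-aligned)
34..36  uid  (2B, 2-aligned)
36..38  c  (2B, 2-aligned)
38..40  prio  (2B, 2-aligned)
sizeof = 40, alignof = 4
44 − 40 = 4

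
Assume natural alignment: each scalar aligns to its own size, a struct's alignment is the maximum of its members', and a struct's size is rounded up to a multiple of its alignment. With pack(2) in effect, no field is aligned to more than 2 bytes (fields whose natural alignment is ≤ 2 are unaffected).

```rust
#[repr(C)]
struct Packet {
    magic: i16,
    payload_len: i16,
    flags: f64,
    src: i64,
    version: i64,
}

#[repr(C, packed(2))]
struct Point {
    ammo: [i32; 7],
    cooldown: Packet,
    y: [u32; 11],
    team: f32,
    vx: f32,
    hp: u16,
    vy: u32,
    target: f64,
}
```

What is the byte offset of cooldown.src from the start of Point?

Packet: @0: magic [2B, align 2] → 2; @2: payload_len [2B, align 2] → 4; +4 pad (align 8); @8: flags [8B, align 8] → 16; @16: src [8B, align 8] → 24; @24: version [8B, align 8] → 32; size 32, align 8
@0: ammo [28B, align 2] → 28
@28: cooldown [32B, align 2] → 60
within Packet: src at 16
28 + 16 = 44

44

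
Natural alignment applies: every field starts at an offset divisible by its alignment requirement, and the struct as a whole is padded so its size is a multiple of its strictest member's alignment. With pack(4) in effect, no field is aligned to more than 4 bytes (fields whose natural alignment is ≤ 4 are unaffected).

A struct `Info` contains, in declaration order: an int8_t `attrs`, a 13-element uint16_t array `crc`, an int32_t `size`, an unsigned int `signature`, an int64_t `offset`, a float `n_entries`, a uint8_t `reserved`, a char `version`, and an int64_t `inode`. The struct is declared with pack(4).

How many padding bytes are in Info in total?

attrs at 0 (size 1, align 1) → ends 1
pad 1 to align 2 for crc
crc at 2 (size 26, align 2) → ends 28
size at 28 (size 4, align 4) → ends 32
signature at 32 (size 4, align 4) → ends 36
offset at 36 (size 8, align 4) → ends 44
n_entries at 44 (size 4, align 4) → ends 48
reserved at 48 (size 1, align 1) → ends 49
version at 49 (size 1, align 1) → ends 50
pad 2 to align 4 for inode
inode at 52 (size 8, align 4) → ends 60
total 60 bytes, alignment 4
data bytes 57, size 60 → padding 3

3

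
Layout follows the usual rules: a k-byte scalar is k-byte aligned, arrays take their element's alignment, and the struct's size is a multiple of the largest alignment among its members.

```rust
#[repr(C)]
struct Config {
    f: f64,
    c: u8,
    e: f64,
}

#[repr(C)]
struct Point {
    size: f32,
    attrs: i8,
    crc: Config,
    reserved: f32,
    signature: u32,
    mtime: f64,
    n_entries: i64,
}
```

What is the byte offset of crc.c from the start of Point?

Config: 0..8  f  (8B, 8-aligned); 8..9  c  (1B, 1-aligned); 9..16  -- padding (7B); 16..24  e  (8B, 8-aligned); sizeof = 24, alignof = 8
0..4  size  (4B, 4-aligned)
4..5  attrs  (1B, 1-aligned)
5..8  -- padding (3B)
8..32  crc  (24B, 8-aligned)
within Config: c at 8
8 + 8 = 16

16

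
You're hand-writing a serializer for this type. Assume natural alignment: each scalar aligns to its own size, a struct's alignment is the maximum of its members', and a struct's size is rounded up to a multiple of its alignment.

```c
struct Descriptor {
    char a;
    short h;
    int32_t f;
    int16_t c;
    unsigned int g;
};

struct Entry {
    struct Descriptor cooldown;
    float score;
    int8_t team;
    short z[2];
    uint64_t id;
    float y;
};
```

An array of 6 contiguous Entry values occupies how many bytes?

Descriptor: 0..1  a  (1B, 1-aligned); 1..2  -- padding (1B); 2..4  h  (2B, 2-aligned); 4..8  f  (4B, 4-aligned); 8..10  c  (2B, 2-aligned); 10..12  -- padding (2B); 12..16  g  (4B, 4-aligned); sizeof = 16, alignof = 4
0..16  cooldown  (16B, 4-aligned)
16..20  score  (4B, 4-aligned)
20..21  team  (1B, 1-aligned)
21..22  -- padding (1B)
22..26  z  (4B, 2-aligned)
26..32  -- padding (6B)
32..40  id  (8B, 8-aligned)
40..44  y  (4B, 4-aligned)
44..48  -- tail padding (4B)
sizeof = 48, alignof = 8
array of 6: 6 × 48 = 288

288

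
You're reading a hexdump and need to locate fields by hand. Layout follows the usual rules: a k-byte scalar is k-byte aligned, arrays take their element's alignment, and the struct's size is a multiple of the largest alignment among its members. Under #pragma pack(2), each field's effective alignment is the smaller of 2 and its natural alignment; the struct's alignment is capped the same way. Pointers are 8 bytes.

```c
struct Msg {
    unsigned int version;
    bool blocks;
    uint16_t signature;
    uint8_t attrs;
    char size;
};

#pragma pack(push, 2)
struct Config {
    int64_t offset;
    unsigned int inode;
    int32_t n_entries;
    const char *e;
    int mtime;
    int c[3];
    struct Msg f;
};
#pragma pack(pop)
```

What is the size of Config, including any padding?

52 bytes

Msg: 0..4  version  (4B, 4-aligned); 4..5  blocks  (1B, 1-aligned); 5..6  -- padding (1B); 6..8  signature  (2B, 2-aligned); 8..9  attrs  (1B, 1-aligned); 9..10  size  (1B, 1-aligned); 10..12  -- tail padding (2B); sizeof = 12, alignof = 4
0..8  offset  (8B, 2-aligned)
8..12  inode  (4B, 2-aligned)
12..16  n_entries  (4B, 2-aligned)
16..24  e  (8B, 2-aligned)
24..28  mtime  (4B, 2-aligned)
28..40  c  (12B, 2-aligned)
40..52  f  (12B, 2-aligned)
sizeof = 52, alignof = 2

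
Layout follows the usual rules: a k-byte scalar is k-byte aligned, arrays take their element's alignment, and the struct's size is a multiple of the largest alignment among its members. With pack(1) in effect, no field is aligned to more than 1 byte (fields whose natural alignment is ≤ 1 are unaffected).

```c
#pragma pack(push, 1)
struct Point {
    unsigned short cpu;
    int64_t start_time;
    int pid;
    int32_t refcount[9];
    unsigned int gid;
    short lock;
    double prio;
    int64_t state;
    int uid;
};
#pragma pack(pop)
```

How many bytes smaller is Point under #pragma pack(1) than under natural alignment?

natural layout:
  0..2  cpu  (2B, 2-aligned)
  2..8  -- padding (6B)
  8..16  start_time  (8B, 8-aligned)
  16..20  pid  (4B, 4-aligned)
  20..56  refcount  (36B, 4-aligned)
  56..60  gid  (4B, 4-aligned)
  60..62  lock  (2B, 2-aligned)
  62..64  -- padding (2B)
  64..72  prio  (8B, 8-aligned)
  72..80  state  (8B, 8-aligned)
  80..84  uid  (4B, 4-aligned)
  84..88  -- tail padding (4B)
  sizeof = 88, alignof = 8
packed(1) layout:
  0..2  cpu  (2B, 1-aligned)
  2..10  start_time  (8B, 1-aligned)
  10..14  pid  (4B, 1-aligned)
  14..50  refcount  (36B, 1-aligned)
  50..54  gid  (4B, 1-aligned)
  54..56  lock  (2B, 1-aligned)
  56..64  prio  (8B, 1-aligned)
  64..72  state  (8B, 1-aligned)
  72..76  uid  (4B, 1-aligned)
  sizeof = 76, alignof = 1
88 − 76 = 12

12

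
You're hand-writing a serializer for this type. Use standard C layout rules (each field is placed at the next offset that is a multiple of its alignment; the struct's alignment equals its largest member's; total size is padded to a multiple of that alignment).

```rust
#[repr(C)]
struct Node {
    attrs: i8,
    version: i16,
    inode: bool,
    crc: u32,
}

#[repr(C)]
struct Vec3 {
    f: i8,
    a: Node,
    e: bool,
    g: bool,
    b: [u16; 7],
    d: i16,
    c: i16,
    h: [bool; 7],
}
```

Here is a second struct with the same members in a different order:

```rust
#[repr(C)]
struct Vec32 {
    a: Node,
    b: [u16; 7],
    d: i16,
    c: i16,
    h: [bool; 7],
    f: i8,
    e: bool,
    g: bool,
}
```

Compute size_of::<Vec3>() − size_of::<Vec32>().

4

Node: @0: attrs [1B, align 1] → 1; +1 pad (align 2); @2: version [2B, align 2] → 4; @4: inode [1B, align 1] → 5; +3 pad (align 4); @8: crc [4B, align 4] → 12; size 12, align 4
@0: f [1B, align 1] → 1
+3 pad (align 4)
@4: a [12B, align 4] → 16
@16: e [1B, align 1] → 17
@17: g [1B, align 1] → 18
@18: b [14B, align 2] → 32
@32: d [2B, align 2] → 34
@34: c [2B, align 2] → 36
@36: h [7B, align 1] → 43
+1 tail pad (align 4)
size 44, align 4
— Vec32 —
@0: a [12B, align 4] → 12
@12: b [14B, align 2] → 26
@26: d [2B, align 2] → 28
@28: c [2B, align 2] → 30
@30: h [7B, align 1] → 37
@37: f [1B, align 1] → 38
@38: e [1B, align 1] → 39
@39: g [1B, align 1] → 40
size 40, align 4
44 − 40 = 4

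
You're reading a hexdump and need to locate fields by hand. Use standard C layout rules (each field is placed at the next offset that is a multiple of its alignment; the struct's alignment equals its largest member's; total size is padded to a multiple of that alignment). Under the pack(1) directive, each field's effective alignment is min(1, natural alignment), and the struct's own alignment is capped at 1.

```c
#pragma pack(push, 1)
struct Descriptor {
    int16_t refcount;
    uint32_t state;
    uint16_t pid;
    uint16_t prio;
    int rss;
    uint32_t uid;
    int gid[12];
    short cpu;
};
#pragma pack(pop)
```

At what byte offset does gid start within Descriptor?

18

@0: refcount [2B, align 1] → 2
@2: state [4B, align 1] → 6
@6: pid [2B, align 1] → 8
@8: prio [2B, align 1] → 10
@10: rss [4B, align 1] → 14
@14: uid [4B, align 1] → 18
@18: gid [48B, align 1] → 66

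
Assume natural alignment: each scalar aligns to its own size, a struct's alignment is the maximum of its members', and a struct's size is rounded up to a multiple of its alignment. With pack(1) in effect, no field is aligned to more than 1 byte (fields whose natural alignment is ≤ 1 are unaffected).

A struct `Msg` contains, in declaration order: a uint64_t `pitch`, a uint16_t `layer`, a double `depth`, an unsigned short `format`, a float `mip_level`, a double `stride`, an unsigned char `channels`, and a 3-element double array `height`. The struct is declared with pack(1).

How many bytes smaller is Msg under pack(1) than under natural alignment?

natural layout:
  0..8  pitch  (8B, 8-aligned)
  8..10  layer  (2B, 2-aligned)
  10..16  -- padding (6B)
  16..24  depth  (8B, 8-aligned)
  24..26  format  (2B, 2-aligned)
  26..28  -- padding (2B)
  28..32  mip_level  (4B, 4-aligned)
  32..40  stride  (8B, 8-aligned)
  40..41  channels  (1B, 1-aligned)
  41..48  -- padding (7B)
  48..72  height  (24B, 8-aligned)
  sizeof = 72, alignof = 8
packed(1) layout:
  0..8  pitch  (8B, 1-aligned)
  8..10  layer  (2B, 1-aligned)
  10..18  depth  (8B, 1-aligned)
  18..20  format  (2B, 1-aligned)
  20..24  mip_level  (4B, 1-aligned)
  24..32  stride  (8B, 1-aligned)
  32..33  channels  (1B, 1-aligned)
  33..57  height  (24B, 1-aligned)
  sizeof = 57, alignof = 1
72 − 57 = 15

15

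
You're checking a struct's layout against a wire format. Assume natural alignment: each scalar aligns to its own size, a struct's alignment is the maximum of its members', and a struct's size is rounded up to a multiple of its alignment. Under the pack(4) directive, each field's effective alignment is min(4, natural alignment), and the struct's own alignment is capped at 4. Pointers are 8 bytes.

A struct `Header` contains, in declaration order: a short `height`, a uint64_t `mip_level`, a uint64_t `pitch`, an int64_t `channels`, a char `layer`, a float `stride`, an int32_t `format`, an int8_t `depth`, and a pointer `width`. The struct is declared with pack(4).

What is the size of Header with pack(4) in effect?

52

0..2  height  (2B, 2-aligned)
2..4  -- padding (2B)
4..12  mip_level  (8B, 4-aligned)
12..20  pitch  (8B, 4-aligned)
20..28  channels  (8B, 4-aligned)
28..29  layer  (1B, 1-aligned)
29..32  -- padding (3B)
32..36  stride  (4B, 4-aligned)
36..40  format  (4B, 4-aligned)
40..41  depth  (1B, 1-aligned)
41..44  -- padding (3B)
44..52  width  (8B, 4-aligned)
sizeof = 52, alignof = 4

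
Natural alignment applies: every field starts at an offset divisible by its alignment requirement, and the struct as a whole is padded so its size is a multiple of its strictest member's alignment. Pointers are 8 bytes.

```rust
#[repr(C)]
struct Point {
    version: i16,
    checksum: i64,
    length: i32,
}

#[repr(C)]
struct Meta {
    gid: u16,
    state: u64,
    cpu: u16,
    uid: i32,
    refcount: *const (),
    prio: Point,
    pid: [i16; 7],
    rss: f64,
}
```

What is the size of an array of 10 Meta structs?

Point: version at 0 (size 2, align 2) → ends 2; pad 6 to align 8 for checksum; checksum at 8 (size 8, align 8) → ends 16; length at 16 (size 4, align 4) → ends 20; tail pad 4 to reach multiple of 8; total 24 bytes, alignment 8
gid at 0 (size 2, align 2) → ends 2
pad 6 to align 8 for state
state at 8 (size 8, align 8) → ends 16
cpu at 16 (size 2, align 2) → ends 18
pad 2 to align 4 for uid
uid at 20 (size 4, align 4) → ends 24
refcount at 24 (size 8, align 8) → ends 32
prio at 32 (size 24, align 8) → ends 56
pid at 56 (size 14, align 2) → ends 70
pad 2 to align 8 for rss
rss at 72 (size 8, align 8) → ends 80
total 80 bytes, alignment 8
array of 10: 10 × 80 = 800

800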